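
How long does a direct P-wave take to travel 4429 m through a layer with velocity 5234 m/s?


t = x / V
= 4429 / 5234
= 0.8462 s

0.8462


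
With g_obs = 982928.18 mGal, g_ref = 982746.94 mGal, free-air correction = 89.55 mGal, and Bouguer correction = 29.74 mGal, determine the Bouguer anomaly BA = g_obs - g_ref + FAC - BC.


BA = g_obs - g_ref + FAC - BC
= 982928.18 - 982746.94 + 89.55 - 29.74
= 241.05 mGal

241.05


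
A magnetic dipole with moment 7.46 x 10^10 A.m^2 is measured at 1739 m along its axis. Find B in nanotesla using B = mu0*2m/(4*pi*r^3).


m = 7.46 x 10^10 = 74600000000 A.m^2
2m = 149200000000 A.m^2
r^3 = 1739^3 = 5258946419
B = (4pi*10^-7) * 149200000000 / (4*pi * 5258946419) * 1e9
= 187490.249566 / 66085869742.21 * 1e9
= 2837.0702 nT

2837.0702


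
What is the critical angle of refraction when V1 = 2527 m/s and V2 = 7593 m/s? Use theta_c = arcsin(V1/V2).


V1/V2 = 2527/7593 = 0.332807
theta_c = arcsin(0.332807) = 19.4392 degrees

19.4392


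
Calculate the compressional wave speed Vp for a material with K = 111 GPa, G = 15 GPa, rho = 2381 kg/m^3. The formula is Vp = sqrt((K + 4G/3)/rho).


First compute the effective modulus:
K + 4G/3 = 111e9 + 4*15e9/3 = 131000000000.0 Pa
Then divide by density:
131000000000.0 / 2381 = 55018899.622 Pa/(kg/m^3)
Take the square root:
Vp = sqrt(55018899.622) = 7417.47 m/s

7417.47


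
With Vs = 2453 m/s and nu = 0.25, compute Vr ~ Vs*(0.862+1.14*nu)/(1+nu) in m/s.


Numerator factor = 0.862 + 1.14*0.25 = 1.147
Denominator = 1 + 0.25 = 1.25
Vr = 2453 * 1.147 / 1.25 = 2250.87 m/s

2250.87


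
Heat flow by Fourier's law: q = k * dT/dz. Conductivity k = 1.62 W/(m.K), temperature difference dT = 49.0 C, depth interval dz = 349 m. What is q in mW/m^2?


q = k * dT / dz * 1000
= 1.62 * 49.0 / 349 * 1000
= 0.22745 * 1000
= 227.4499 mW/m^2

227.4499


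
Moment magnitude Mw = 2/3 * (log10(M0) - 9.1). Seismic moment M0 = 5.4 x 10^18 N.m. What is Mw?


log10(M0) = log10(5.4 x 10^18) = 18.7324
Mw = 2/3 * (18.7324 - 9.1)
= 2/3 * 9.6324
= 6.42

6.42


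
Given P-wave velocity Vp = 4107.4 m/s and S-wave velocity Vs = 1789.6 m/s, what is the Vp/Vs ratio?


Vp/Vs = 4107.4 / 1789.6
= 2.2951

2.2951


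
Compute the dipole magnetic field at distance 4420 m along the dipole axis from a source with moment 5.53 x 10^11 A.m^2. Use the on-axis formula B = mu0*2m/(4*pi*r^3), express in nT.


m = 5.53 x 10^11 = 553000000000 A.m^2
2m = 1106000000000 A.m^2
r^3 = 4420^3 = 86350888000
B = (4pi*10^-7) * 1106000000000 / (4*pi * 86350888000) * 1e9
= 1389840.589948 / 1085117261487.02 * 1e9
= 1280.8206 nT

1280.8206


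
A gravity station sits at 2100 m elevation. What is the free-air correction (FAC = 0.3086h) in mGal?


FAC = 0.3086 * h
= 0.3086 * 2100
= 648.06 mGal

648.06


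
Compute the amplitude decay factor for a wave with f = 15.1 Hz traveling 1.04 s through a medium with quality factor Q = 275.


pi*f*t/Q = pi*15.1*1.04/275 = 0.179402
A/A0 = exp(-0.179402) = 0.83577

0.83577


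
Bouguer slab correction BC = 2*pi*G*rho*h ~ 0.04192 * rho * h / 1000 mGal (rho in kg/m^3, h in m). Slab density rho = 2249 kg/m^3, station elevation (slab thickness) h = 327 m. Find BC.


BC = 0.04192 * rho * h / 1000
= 0.04192 * 2249 * 327 / 1000
= 30.8289 mGal

30.8289


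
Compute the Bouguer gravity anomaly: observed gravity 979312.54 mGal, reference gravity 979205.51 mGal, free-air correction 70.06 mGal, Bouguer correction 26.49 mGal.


BA = g_obs - g_ref + FAC - BC
= 979312.54 - 979205.51 + 70.06 - 26.49
= 150.6 mGal

150.6


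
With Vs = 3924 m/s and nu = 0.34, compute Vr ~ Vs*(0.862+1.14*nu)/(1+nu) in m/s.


Numerator factor = 0.862 + 1.14*0.34 = 1.2496
Denominator = 1 + 0.34 = 1.34
Vr = 3924 * 1.2496 / 1.34 = 3659.28 m/s

3659.28


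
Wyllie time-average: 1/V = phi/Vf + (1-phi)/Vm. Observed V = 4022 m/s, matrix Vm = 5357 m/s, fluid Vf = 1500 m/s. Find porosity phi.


1/V - 1/Vm = 1/4022 - 1/5357 = 6.196e-05
1/Vf - 1/Vm = 1/1500 - 1/5357 = 0.00048
phi = 6.196e-05 / 0.00048 = 0.1291

0.1291


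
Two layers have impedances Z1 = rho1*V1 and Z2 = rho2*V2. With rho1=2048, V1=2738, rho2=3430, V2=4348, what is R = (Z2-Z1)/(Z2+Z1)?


Z1 = 2048 * 2738 = 5607424
Z2 = 3430 * 4348 = 14913640
R = (14913640 - 5607424) / (14913640 + 5607424) = 9306216 / 20521064 = 0.4535

0.4535


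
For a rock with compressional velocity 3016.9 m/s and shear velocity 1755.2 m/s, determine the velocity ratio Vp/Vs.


Vp/Vs = 3016.9 / 1755.2
= 1.7188

1.7188


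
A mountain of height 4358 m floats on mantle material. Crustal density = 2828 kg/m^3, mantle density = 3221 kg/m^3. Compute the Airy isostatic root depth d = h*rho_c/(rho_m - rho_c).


rho_m - rho_c = 3221 - 2828 = 393
d = 4358 * 2828 / 393
= 12324424 / 393
= 31359.86 m

31359.86


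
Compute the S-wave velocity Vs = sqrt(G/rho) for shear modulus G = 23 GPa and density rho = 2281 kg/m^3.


Convert G to Pa: G = 23e9 Pa
Compute G/rho = 23e9 / 2281 = 10083296.7996
Vs = sqrt(10083296.7996) = 3175.42 m/s

3175.42


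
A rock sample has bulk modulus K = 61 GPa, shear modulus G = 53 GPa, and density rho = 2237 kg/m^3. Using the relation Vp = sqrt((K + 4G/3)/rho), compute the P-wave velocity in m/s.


First compute the effective modulus:
K + 4G/3 = 61e9 + 4*53e9/3 = 131666666666.67 Pa
Then divide by density:
131666666666.67 / 2237 = 58858590.374 Pa/(kg/m^3)
Take the square root:
Vp = sqrt(58858590.374) = 7671.94 m/s

7671.94


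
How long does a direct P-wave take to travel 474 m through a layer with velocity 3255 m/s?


t = x / V
= 474 / 3255
= 0.1456 s

0.1456


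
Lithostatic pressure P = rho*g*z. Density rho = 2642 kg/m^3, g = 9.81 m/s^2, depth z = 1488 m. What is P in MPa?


P = rho * g * z / 1e6
= 2642 * 9.81 * 1488 / 1e6
= 38566013.76 / 1e6
= 38.566 MPa

38.566


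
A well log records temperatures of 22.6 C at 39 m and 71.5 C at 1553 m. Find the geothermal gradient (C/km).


dT = 71.5 - 22.6 = 48.9 C
dz = 1553 - 39 = 1514 m
gradient = dT/dz * 1000 = 48.9/1514 * 1000 = 32.2985 C/km

32.2985


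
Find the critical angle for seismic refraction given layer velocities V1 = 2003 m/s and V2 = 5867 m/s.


V1/V2 = 2003/5867 = 0.341401
theta_c = arcsin(0.341401) = 19.9623 degrees

19.9623


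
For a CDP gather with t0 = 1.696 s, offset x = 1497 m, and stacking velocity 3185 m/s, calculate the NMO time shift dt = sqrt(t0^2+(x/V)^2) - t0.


x/Vnmo = 1497/3185 = 0.470016
(x/Vnmo)^2 = 0.220915
t0^2 = 2.876416
sqrt(2.876416 + 0.220915) = 1.759924
dt = 1.759924 - 1.696 = 0.063924

0.063924


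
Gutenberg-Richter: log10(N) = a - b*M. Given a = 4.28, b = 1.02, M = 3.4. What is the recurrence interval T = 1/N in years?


log10(N) = 4.28 - 1.02*3.4 = 0.812
N = 10^0.812 = 6.486344
T = 1/N = 1/6.486344 = 0.1542 years

0.1542


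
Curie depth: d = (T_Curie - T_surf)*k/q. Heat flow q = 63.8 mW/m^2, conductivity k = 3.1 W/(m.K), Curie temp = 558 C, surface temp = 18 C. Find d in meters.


T_Curie - T_surf = 558 - 18 = 540 C
Convert q to W/m^2: 63.8 mW/m^2 = 0.0638 W/m^2
d = 540 * 3.1 / 0.0638 = 26238.24 m

26238.24


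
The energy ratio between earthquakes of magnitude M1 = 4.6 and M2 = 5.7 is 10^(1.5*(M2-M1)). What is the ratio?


M2 - M1 = 5.7 - 4.6 = 1.1
1.5 * 1.1 = 1.65
ratio = 10^1.65 = 44.67

44.67


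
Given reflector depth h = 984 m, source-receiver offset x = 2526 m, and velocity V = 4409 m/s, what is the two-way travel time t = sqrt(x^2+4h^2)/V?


x^2 + 4h^2 = 2526^2 + 4*984^2 = 6380676 + 3873024 = 10253700
sqrt(10253700) = 3202.1399
t = 3202.1399 / 4409 = 0.7263 s

0.7263


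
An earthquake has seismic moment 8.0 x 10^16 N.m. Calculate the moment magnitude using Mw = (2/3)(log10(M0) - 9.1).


log10(M0) = log10(8.0 x 10^16) = 16.9031
Mw = 2/3 * (16.9031 - 9.1)
= 2/3 * 7.8031
= 5.2

5.2


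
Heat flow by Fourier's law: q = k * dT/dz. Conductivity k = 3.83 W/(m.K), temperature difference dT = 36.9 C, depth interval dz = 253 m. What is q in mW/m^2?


q = k * dT / dz * 1000
= 3.83 * 36.9 / 253 * 1000
= 0.558605 * 1000
= 558.6047 mW/m^2

558.6047


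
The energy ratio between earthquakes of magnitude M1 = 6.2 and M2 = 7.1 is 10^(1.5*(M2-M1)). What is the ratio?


M2 - M1 = 7.1 - 6.2 = 0.9
1.5 * 0.9 = 1.35
ratio = 10^1.35 = 22.39

22.39


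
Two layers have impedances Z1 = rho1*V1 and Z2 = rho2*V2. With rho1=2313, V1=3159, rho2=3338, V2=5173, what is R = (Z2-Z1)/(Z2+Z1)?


Z1 = 2313 * 3159 = 7306767
Z2 = 3338 * 5173 = 17267474
R = (17267474 - 7306767) / (17267474 + 7306767) = 9960707 / 24574241 = 0.4053

0.4053


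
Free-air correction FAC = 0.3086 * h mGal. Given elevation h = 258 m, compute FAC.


FAC = 0.3086 * h
= 0.3086 * 258
= 79.6188 mGal

79.6188


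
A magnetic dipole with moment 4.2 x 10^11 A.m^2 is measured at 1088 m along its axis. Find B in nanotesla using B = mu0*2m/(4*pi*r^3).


m = 4.2 x 10^11 = 420000000000 A.m^2
2m = 840000000000 A.m^2
r^3 = 1088^3 = 1287913472
B = (4pi*10^-7) * 840000000000 / (4*pi * 1287913472) * 1e9
= 1055575.131606 / 16184398008.38 * 1e9
= 65221.7729 nT

65221.7729


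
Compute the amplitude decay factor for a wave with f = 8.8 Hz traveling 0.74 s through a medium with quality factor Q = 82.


pi*f*t/Q = pi*8.8*0.74/82 = 0.249488
A/A0 = exp(-0.249488) = 0.779199

0.779199


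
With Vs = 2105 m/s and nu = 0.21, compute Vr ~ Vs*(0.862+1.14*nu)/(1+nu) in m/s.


Numerator factor = 0.862 + 1.14*0.21 = 1.1014
Denominator = 1 + 0.21 = 1.21
Vr = 2105 * 1.1014 / 1.21 = 1916.07 m/s

1916.07


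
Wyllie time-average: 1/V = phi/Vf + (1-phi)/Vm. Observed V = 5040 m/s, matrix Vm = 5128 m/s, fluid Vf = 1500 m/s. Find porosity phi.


1/V - 1/Vm = 1/5040 - 1/5128 = 3.4e-06
1/Vf - 1/Vm = 1/1500 - 1/5128 = 0.00047166
phi = 3.4e-06 / 0.00047166 = 0.0072

0.0072


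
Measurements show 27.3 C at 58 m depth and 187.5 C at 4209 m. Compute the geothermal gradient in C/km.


dT = 187.5 - 27.3 = 160.2 C
dz = 4209 - 58 = 4151 m
gradient = dT/dz * 1000 = 160.2/4151 * 1000 = 38.5931 C/km

38.5931


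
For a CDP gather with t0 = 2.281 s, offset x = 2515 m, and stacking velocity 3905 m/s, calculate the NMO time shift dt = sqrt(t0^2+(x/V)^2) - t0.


x/Vnmo = 2515/3905 = 0.644046
(x/Vnmo)^2 = 0.414795
t0^2 = 5.202961
sqrt(5.202961 + 0.414795) = 2.370181
dt = 2.370181 - 2.281 = 0.089181

0.089181


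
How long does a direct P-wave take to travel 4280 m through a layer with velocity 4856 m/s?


t = x / V
= 4280 / 4856
= 0.8814 s

0.8814


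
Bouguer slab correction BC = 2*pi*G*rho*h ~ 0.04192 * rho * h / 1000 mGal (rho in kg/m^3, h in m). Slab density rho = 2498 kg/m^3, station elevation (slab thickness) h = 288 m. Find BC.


BC = 0.04192 * rho * h / 1000
= 0.04192 * 2498 * 288 / 1000
= 30.1583 mGal

30.1583


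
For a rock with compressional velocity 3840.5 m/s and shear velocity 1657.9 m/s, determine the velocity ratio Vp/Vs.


Vp/Vs = 3840.5 / 1657.9
= 2.3165

2.3165


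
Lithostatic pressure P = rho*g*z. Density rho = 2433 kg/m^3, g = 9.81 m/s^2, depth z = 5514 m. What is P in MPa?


P = rho * g * z / 1e6
= 2433 * 9.81 * 5514 / 1e6
= 131606663.22 / 1e6
= 131.6067 MPa

131.6067


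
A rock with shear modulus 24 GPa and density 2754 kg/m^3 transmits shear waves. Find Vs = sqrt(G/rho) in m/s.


Convert G to Pa: G = 24e9 Pa
Compute G/rho = 24e9 / 2754 = 8714596.9499
Vs = sqrt(8714596.9499) = 2952.05 m/s

2952.05


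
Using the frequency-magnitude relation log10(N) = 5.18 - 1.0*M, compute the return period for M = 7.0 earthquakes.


log10(N) = 5.18 - 1.0*7.0 = -1.82
N = 10^-1.82 = 0.015136
T = 1/N = 1/0.015136 = 66.0693 years

66.0693


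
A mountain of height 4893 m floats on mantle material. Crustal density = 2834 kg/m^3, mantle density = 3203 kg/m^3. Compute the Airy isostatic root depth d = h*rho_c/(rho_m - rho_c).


rho_m - rho_c = 3203 - 2834 = 369
d = 4893 * 2834 / 369
= 13866762 / 369
= 37579.3 m

37579.3


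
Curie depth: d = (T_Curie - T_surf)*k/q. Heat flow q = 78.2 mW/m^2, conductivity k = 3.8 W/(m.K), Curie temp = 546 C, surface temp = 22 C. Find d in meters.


T_Curie - T_surf = 546 - 22 = 524 C
Convert q to W/m^2: 78.2 mW/m^2 = 0.0782 W/m^2
d = 524 * 3.8 / 0.0782 = 25462.92 m

25462.92


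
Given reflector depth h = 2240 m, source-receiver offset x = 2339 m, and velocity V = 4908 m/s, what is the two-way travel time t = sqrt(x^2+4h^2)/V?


x^2 + 4h^2 = 2339^2 + 4*2240^2 = 5470921 + 20070400 = 25541321
sqrt(25541321) = 5053.8422
t = 5053.8422 / 4908 = 1.0297 s

1.0297


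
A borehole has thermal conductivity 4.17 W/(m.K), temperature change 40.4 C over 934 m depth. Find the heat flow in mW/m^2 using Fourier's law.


q = k * dT / dz * 1000
= 4.17 * 40.4 / 934 * 1000
= 0.180373 * 1000
= 180.3726 mW/m^2

180.3726


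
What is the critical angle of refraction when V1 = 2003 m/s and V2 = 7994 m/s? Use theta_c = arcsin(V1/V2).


V1/V2 = 2003/7994 = 0.250563
theta_c = arcsin(0.250563) = 14.5108 degrees

14.5108


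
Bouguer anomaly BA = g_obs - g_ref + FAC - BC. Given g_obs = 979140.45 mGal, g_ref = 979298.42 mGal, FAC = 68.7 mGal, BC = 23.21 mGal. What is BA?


BA = g_obs - g_ref + FAC - BC
= 979140.45 - 979298.42 + 68.7 - 23.21
= -112.48 mGal

-112.48


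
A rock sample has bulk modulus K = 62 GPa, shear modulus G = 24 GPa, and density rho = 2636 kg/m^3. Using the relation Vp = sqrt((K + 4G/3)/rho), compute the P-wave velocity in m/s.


First compute the effective modulus:
K + 4G/3 = 62e9 + 4*24e9/3 = 94000000000.0 Pa
Then divide by density:
94000000000.0 / 2636 = 35660091.047 Pa/(kg/m^3)
Take the square root:
Vp = sqrt(35660091.047) = 5971.61 m/s

5971.61


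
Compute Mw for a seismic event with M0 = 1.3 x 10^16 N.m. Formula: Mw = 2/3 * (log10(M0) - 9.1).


log10(M0) = log10(1.3 x 10^16) = 16.1139
Mw = 2/3 * (16.1139 - 9.1)
= 2/3 * 7.0139
= 4.68

4.68


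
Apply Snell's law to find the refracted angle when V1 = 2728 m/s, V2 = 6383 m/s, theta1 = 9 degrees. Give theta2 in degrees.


sin(theta1) = sin(9 deg) = 0.156434
sin(theta2) = V2/V1 * sin(theta1) = 6383/2728 * 0.156434 = 0.366027
theta2 = arcsin(0.366027) = 21.4708 degrees

21.4708


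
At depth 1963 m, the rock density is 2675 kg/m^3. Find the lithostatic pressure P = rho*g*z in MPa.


P = rho * g * z / 1e6
= 2675 * 9.81 * 1963 / 1e6
= 51512555.25 / 1e6
= 51.5126 MPa

51.5126


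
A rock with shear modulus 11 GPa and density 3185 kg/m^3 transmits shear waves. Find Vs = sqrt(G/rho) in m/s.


Convert G to Pa: G = 11e9 Pa
Compute G/rho = 11e9 / 3185 = 3453689.168
Vs = sqrt(3453689.168) = 1858.41 m/s

1858.41


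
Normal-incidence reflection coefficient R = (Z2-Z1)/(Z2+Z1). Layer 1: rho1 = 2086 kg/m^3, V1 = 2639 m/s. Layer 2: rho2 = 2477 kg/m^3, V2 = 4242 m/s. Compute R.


Z1 = 2086 * 2639 = 5504954
Z2 = 2477 * 4242 = 10507434
R = (10507434 - 5504954) / (10507434 + 5504954) = 5002480 / 16012388 = 0.3124

0.3124


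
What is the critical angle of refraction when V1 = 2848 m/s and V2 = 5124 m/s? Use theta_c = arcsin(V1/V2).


V1/V2 = 2848/5124 = 0.555816
theta_c = arcsin(0.555816) = 33.7669 degrees

33.7669


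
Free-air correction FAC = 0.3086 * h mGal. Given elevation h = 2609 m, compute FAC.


FAC = 0.3086 * h
= 0.3086 * 2609
= 805.1374 mGal

805.1374


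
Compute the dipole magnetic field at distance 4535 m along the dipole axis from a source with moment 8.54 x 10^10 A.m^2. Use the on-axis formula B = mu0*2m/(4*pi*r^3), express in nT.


m = 8.54 x 10^10 = 85400000000 A.m^2
2m = 170800000000 A.m^2
r^3 = 4535^3 = 93267830375
B = (4pi*10^-7) * 170800000000 / (4*pi * 93267830375) * 1e9
= 214633.610093 / 1172038122889.44 * 1e9
= 183.1285 nT

183.1285


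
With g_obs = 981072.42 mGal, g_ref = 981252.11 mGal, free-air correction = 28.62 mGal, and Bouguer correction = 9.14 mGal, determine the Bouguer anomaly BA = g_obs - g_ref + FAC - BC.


BA = g_obs - g_ref + FAC - BC
= 981072.42 - 981252.11 + 28.62 - 9.14
= -160.21 mGal

-160.21


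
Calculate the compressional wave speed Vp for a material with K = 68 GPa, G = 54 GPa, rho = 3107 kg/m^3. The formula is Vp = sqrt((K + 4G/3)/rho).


First compute the effective modulus:
K + 4G/3 = 68e9 + 4*54e9/3 = 140000000000.0 Pa
Then divide by density:
140000000000.0 / 3107 = 45059542.9675 Pa/(kg/m^3)
Take the square root:
Vp = sqrt(45059542.9675) = 6712.64 m/s

6712.64


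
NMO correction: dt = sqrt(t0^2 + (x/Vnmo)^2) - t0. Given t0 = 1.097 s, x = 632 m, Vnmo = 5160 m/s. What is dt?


x/Vnmo = 632/5160 = 0.122481
(x/Vnmo)^2 = 0.015002
t0^2 = 1.203409
sqrt(1.203409 + 0.015002) = 1.103816
dt = 1.103816 - 1.097 = 0.006816

0.006816


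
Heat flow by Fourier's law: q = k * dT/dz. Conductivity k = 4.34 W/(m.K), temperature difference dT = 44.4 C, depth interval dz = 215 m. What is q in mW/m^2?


q = k * dT / dz * 1000
= 4.34 * 44.4 / 215 * 1000
= 0.89626 * 1000
= 896.2605 mW/m^2

896.2605


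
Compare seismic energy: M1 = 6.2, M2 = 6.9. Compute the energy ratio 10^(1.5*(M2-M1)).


M2 - M1 = 6.9 - 6.2 = 0.7
1.5 * 0.7 = 1.05
ratio = 10^1.05 = 11.22

11.22


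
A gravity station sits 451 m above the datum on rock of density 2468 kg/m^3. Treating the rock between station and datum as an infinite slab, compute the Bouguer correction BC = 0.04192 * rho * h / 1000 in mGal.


BC = 0.04192 * rho * h / 1000
= 0.04192 * 2468 * 451 / 1000
= 46.6598 mGal

46.6598


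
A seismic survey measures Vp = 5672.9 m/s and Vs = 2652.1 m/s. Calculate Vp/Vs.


Vp/Vs = 5672.9 / 2652.1
= 2.139

2.139


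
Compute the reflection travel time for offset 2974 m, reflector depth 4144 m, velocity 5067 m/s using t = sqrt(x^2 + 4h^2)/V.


x^2 + 4h^2 = 2974^2 + 4*4144^2 = 8844676 + 68690944 = 77535620
sqrt(77535620) = 8805.4313
t = 8805.4313 / 5067 = 1.7378 s

1.7378


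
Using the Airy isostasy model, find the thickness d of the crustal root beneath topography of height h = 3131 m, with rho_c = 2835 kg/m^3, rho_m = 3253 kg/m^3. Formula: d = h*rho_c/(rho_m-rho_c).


rho_m - rho_c = 3253 - 2835 = 418
d = 3131 * 2835 / 418
= 8876385 / 418
= 21235.37 m

21235.37


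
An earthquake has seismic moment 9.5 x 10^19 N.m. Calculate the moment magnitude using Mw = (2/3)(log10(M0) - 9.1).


log10(M0) = log10(9.5 x 10^19) = 19.9777
Mw = 2/3 * (19.9777 - 9.1)
= 2/3 * 10.8777
= 7.25

7.25


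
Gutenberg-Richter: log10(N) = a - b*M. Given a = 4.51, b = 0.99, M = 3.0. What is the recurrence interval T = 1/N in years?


log10(N) = 4.51 - 0.99*3.0 = 1.54
N = 10^1.54 = 34.673685
T = 1/N = 1/34.673685 = 0.0288 years

0.0288


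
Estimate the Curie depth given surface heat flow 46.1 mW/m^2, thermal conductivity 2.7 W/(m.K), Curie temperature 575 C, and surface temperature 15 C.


T_Curie - T_surf = 575 - 15 = 560 C
Convert q to W/m^2: 46.1 mW/m^2 = 0.0461 W/m^2
d = 560 * 2.7 / 0.0461 = 32798.26 m

32798.26


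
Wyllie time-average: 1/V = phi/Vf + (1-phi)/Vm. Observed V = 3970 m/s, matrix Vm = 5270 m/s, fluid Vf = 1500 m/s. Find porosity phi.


1/V - 1/Vm = 1/3970 - 1/5270 = 6.214e-05
1/Vf - 1/Vm = 1/1500 - 1/5270 = 0.00047691
phi = 6.214e-05 / 0.00047691 = 0.1303

0.1303


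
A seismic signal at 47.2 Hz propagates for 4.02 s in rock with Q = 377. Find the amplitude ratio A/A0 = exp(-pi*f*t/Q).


pi*f*t/Q = pi*47.2*4.02/377 = 1.581163
A/A0 = exp(-1.581163) = 0.205736

0.205736


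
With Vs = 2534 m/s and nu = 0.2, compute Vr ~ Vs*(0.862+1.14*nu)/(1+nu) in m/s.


Numerator factor = 0.862 + 1.14*0.2 = 1.09
Denominator = 1 + 0.2 = 1.2
Vr = 2534 * 1.09 / 1.2 = 2301.72 m/s

2301.72


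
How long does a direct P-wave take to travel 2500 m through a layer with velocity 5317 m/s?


t = x / V
= 2500 / 5317
= 0.4702 s

0.4702


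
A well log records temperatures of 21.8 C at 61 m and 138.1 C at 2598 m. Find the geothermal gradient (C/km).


dT = 138.1 - 21.8 = 116.3 C
dz = 2598 - 61 = 2537 m
gradient = dT/dz * 1000 = 116.3/2537 * 1000 = 45.8415 C/km

45.8415


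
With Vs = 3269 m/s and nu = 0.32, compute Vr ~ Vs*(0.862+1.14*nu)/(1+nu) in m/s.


Numerator factor = 0.862 + 1.14*0.32 = 1.2268
Denominator = 1 + 0.32 = 1.32
Vr = 3269 * 1.2268 / 1.32 = 3038.19 m/s

3038.19


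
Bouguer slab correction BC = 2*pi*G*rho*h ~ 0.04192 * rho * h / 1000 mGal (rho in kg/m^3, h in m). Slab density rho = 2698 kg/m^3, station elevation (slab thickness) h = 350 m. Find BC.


BC = 0.04192 * rho * h / 1000
= 0.04192 * 2698 * 350 / 1000
= 39.5851 mGal

39.5851


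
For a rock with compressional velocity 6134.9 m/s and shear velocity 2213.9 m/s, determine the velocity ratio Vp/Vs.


Vp/Vs = 6134.9 / 2213.9
= 2.7711

2.7711


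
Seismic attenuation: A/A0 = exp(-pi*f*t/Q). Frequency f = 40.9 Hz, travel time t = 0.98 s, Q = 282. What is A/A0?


pi*f*t/Q = pi*40.9*0.98/282 = 0.446529
A/A0 = exp(-0.446529) = 0.639845

0.639845


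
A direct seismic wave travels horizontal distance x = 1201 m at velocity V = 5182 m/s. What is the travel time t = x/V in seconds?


t = x / V
= 1201 / 5182
= 0.2318 s

0.2318


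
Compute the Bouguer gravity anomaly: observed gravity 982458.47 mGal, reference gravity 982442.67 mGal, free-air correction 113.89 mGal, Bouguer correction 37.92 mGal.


BA = g_obs - g_ref + FAC - BC
= 982458.47 - 982442.67 + 113.89 - 37.92
= 91.77 mGal

91.77


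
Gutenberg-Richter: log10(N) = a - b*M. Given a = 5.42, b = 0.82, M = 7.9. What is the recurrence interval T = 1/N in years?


log10(N) = 5.42 - 0.82*7.9 = -1.058
N = 10^-1.058 = 0.087498
T = 1/N = 1/0.087498 = 11.4288 years

11.4288


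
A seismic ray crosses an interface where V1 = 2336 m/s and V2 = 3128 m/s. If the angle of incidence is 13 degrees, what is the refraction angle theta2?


sin(theta1) = sin(13 deg) = 0.224951
sin(theta2) = V2/V1 * sin(theta1) = 3128/2336 * 0.224951 = 0.301219
theta2 = arcsin(0.301219) = 17.5308 degrees

17.5308


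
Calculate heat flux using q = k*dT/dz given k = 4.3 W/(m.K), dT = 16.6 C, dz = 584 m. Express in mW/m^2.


q = k * dT / dz * 1000
= 4.3 * 16.6 / 584 * 1000
= 0.122226 * 1000
= 122.226 mW/m^2

122.226


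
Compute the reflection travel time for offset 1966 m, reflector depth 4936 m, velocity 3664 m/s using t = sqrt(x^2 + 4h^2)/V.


x^2 + 4h^2 = 1966^2 + 4*4936^2 = 3865156 + 97456384 = 101321540
sqrt(101321540) = 10065.8601
t = 10065.8601 / 3664 = 2.7472 s

2.7472


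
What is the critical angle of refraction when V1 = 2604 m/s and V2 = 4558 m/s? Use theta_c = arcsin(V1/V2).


V1/V2 = 2604/4558 = 0.571303
theta_c = arcsin(0.571303) = 34.8412 degrees

34.8412


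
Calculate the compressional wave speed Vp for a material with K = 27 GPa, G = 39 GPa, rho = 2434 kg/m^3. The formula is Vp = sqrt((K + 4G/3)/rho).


First compute the effective modulus:
K + 4G/3 = 27e9 + 4*39e9/3 = 79000000000.0 Pa
Then divide by density:
79000000000.0 / 2434 = 32456861.1339 Pa/(kg/m^3)
Take the square root:
Vp = sqrt(32456861.1339) = 5697.09 m/s

5697.09


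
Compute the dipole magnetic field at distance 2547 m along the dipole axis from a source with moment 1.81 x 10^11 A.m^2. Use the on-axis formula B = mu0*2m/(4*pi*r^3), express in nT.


m = 1.81 x 10^11 = 181000000000 A.m^2
2m = 362000000000 A.m^2
r^3 = 2547^3 = 16522921323
B = (4pi*10^-7) * 362000000000 / (4*pi * 16522921323) * 1e9
= 454902.61624 / 207633152976.72 * 1e9
= 2190.8959 nT

2190.8959


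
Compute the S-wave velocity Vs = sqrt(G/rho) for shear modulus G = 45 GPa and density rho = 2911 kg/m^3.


Convert G to Pa: G = 45e9 Pa
Compute G/rho = 45e9 / 2911 = 15458605.2903
Vs = sqrt(15458605.2903) = 3931.74 m/s

3931.74


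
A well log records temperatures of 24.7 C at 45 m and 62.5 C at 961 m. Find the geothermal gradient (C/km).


dT = 62.5 - 24.7 = 37.8 C
dz = 961 - 45 = 916 m
gradient = dT/dz * 1000 = 37.8/916 * 1000 = 41.2664 C/km

41.2664


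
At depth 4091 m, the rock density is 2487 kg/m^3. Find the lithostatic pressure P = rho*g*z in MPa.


P = rho * g * z / 1e6
= 2487 * 9.81 * 4091 / 1e6
= 99810049.77 / 1e6
= 99.81 MPa

99.81


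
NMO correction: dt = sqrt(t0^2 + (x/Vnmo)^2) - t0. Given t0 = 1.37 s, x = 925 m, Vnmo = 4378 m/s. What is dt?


x/Vnmo = 925/4378 = 0.211284
(x/Vnmo)^2 = 0.044641
t0^2 = 1.8769
sqrt(1.8769 + 0.044641) = 1.386197
dt = 1.386197 - 1.37 = 0.016197

0.016197


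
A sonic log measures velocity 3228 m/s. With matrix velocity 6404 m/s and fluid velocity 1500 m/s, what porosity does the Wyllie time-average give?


1/V - 1/Vm = 1/3228 - 1/6404 = 0.00015364
1/Vf - 1/Vm = 1/1500 - 1/6404 = 0.00051051
phi = 0.00015364 / 0.00051051 = 0.3009

0.3009


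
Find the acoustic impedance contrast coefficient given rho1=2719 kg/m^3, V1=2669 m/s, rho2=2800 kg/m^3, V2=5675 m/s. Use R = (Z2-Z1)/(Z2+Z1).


Z1 = 2719 * 2669 = 7257011
Z2 = 2800 * 5675 = 15890000
R = (15890000 - 7257011) / (15890000 + 7257011) = 8632989 / 23147011 = 0.373

0.373


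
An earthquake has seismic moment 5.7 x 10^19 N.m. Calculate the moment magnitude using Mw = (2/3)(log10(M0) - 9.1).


log10(M0) = log10(5.7 x 10^19) = 19.7559
Mw = 2/3 * (19.7559 - 9.1)
= 2/3 * 10.6559
= 7.1

7.1


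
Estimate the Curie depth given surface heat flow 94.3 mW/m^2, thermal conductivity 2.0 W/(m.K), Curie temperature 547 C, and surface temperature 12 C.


T_Curie - T_surf = 547 - 12 = 535 C
Convert q to W/m^2: 94.3 mW/m^2 = 0.0943 W/m^2
d = 535 * 2.0 / 0.0943 = 11346.77 m

11346.77


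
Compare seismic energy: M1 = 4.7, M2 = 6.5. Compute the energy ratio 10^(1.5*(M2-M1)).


M2 - M1 = 6.5 - 4.7 = 1.8
1.5 * 1.8 = 2.7
ratio = 10^2.7 = 501.19

501.19


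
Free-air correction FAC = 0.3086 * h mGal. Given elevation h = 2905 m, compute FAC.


FAC = 0.3086 * h
= 0.3086 * 2905
= 896.483 mGal

896.483


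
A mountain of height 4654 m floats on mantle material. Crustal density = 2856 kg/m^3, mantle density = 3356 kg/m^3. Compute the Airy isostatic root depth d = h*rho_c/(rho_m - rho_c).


rho_m - rho_c = 3356 - 2856 = 500
d = 4654 * 2856 / 500
= 13291824 / 500
= 26583.65 m

26583.65


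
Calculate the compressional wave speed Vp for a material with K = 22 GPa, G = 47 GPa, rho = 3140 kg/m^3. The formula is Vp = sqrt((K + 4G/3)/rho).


First compute the effective modulus:
K + 4G/3 = 22e9 + 4*47e9/3 = 84666666666.67 Pa
Then divide by density:
84666666666.67 / 3140 = 26963906.5817 Pa/(kg/m^3)
Take the square root:
Vp = sqrt(26963906.5817) = 5192.68 m/s

5192.68


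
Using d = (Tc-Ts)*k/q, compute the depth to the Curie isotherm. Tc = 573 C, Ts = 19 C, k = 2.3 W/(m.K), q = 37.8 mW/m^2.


T_Curie - T_surf = 573 - 19 = 554 C
Convert q to W/m^2: 37.8 mW/m^2 = 0.0378 W/m^2
d = 554 * 2.3 / 0.0378 = 33708.99 m

33708.99


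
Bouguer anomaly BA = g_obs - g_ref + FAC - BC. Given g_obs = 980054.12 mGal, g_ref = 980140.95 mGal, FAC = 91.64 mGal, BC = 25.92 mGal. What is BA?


BA = g_obs - g_ref + FAC - BC
= 980054.12 - 980140.95 + 91.64 - 25.92
= -21.11 mGal

-21.11


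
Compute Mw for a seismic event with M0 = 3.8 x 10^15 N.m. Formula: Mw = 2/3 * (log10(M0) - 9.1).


log10(M0) = log10(3.8 x 10^15) = 15.5798
Mw = 2/3 * (15.5798 - 9.1)
= 2/3 * 6.4798
= 4.32

4.32


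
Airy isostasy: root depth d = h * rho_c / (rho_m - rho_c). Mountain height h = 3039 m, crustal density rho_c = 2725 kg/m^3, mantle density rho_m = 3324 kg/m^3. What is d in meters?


rho_m - rho_c = 3324 - 2725 = 599
d = 3039 * 2725 / 599
= 8281275 / 599
= 13825.17 m

13825.17


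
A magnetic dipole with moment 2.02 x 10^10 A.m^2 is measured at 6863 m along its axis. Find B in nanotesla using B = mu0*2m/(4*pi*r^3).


m = 2.02 x 10^10 = 20200000000 A.m^2
2m = 40400000000 A.m^2
r^3 = 6863^3 = 323252577647
B = (4pi*10^-7) * 40400000000 / (4*pi * 323252577647) * 1e9
= 50768.137282 / 4062111692759.12 * 1e9
= 12.498 nT

12.498


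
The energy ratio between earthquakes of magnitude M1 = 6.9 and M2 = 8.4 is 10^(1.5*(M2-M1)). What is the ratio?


M2 - M1 = 8.4 - 6.9 = 1.5
1.5 * 1.5 = 2.25
ratio = 10^2.25 = 177.83

177.83


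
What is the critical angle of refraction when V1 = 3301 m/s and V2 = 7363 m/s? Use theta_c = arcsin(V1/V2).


V1/V2 = 3301/7363 = 0.448323
theta_c = arcsin(0.448323) = 26.6361 degrees

26.6361


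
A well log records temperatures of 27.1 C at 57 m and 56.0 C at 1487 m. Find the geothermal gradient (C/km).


dT = 56.0 - 27.1 = 28.9 C
dz = 1487 - 57 = 1430 m
gradient = dT/dz * 1000 = 28.9/1430 * 1000 = 20.2098 C/km

20.2098


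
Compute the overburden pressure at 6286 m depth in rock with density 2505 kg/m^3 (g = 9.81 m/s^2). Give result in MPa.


P = rho * g * z / 1e6
= 2505 * 9.81 * 6286 / 1e6
= 154472478.3 / 1e6
= 154.4725 MPa

154.4725


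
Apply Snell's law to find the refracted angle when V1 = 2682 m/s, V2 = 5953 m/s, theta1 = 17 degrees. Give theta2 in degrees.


sin(theta1) = sin(17 deg) = 0.292372
sin(theta2) = V2/V1 * sin(theta1) = 5953/2682 * 0.292372 = 0.648952
theta2 = arcsin(0.648952) = 40.4626 degrees

40.4626


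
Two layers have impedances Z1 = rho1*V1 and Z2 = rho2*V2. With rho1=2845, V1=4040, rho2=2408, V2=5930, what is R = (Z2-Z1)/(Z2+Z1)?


Z1 = 2845 * 4040 = 11493800
Z2 = 2408 * 5930 = 14279440
R = (14279440 - 11493800) / (14279440 + 11493800) = 2785640 / 25773240 = 0.1081

0.1081


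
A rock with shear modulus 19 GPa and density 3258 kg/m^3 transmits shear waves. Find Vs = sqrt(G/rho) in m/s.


Convert G to Pa: G = 19e9 Pa
Compute G/rho = 19e9 / 3258 = 5831798.6495
Vs = sqrt(5831798.6495) = 2414.91 m/s

2414.91


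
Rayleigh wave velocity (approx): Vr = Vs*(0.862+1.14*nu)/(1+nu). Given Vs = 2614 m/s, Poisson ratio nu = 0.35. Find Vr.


Numerator factor = 0.862 + 1.14*0.35 = 1.261
Denominator = 1 + 0.35 = 1.35
Vr = 2614 * 1.261 / 1.35 = 2441.67 m/s

2441.67


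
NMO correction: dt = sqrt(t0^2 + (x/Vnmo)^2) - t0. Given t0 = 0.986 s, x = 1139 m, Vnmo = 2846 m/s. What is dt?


x/Vnmo = 1139/2846 = 0.400211
(x/Vnmo)^2 = 0.160169
t0^2 = 0.972196
sqrt(0.972196 + 0.160169) = 1.064126
dt = 1.064126 - 0.986 = 0.078126

0.078126


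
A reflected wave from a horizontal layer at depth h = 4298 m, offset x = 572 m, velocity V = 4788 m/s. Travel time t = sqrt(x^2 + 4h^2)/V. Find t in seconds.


x^2 + 4h^2 = 572^2 + 4*4298^2 = 327184 + 73891216 = 74218400
sqrt(74218400) = 8615.0102
t = 8615.0102 / 4788 = 1.7993 s

1.7993


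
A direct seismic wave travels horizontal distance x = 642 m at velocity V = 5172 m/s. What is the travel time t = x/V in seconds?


t = x / V
= 642 / 5172
= 0.1241 s

0.1241


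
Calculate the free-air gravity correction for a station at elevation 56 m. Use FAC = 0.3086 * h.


FAC = 0.3086 * h
= 0.3086 * 56
= 17.2816 mGal

17.2816


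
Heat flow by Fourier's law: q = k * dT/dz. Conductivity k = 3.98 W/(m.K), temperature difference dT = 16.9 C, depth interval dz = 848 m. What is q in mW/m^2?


q = k * dT / dz * 1000
= 3.98 * 16.9 / 848 * 1000
= 0.079318 * 1000
= 79.3184 mW/m^2

79.3184


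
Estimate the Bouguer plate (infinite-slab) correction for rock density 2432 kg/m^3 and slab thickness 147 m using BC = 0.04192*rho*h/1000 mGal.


BC = 0.04192 * rho * h / 1000
= 0.04192 * 2432 * 147 / 1000
= 14.9866 mGal

14.9866


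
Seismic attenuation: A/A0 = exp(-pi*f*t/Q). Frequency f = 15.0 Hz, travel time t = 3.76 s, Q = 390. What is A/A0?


pi*f*t/Q = pi*15.0*3.76/390 = 0.454323
A/A0 = exp(-0.454323) = 0.634878

0.634878


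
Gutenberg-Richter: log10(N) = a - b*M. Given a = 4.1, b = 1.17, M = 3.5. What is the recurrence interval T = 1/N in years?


log10(N) = 4.1 - 1.17*3.5 = 0.005
N = 10^0.005 = 1.011579
T = 1/N = 1/1.011579 = 0.9886 years

0.9886


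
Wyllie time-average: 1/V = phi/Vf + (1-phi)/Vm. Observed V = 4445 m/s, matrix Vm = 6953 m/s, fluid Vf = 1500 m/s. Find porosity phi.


1/V - 1/Vm = 1/4445 - 1/6953 = 8.115e-05
1/Vf - 1/Vm = 1/1500 - 1/6953 = 0.00052284
phi = 8.115e-05 / 0.00052284 = 0.1552

0.1552


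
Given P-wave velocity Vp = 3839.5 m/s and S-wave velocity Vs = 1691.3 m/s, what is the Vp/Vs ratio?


Vp/Vs = 3839.5 / 1691.3
= 2.2701

2.2701


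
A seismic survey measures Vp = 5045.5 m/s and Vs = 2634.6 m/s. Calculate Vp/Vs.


Vp/Vs = 5045.5 / 2634.6
= 1.9151

1.9151


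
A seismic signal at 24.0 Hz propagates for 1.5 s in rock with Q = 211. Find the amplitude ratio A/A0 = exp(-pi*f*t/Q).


pi*f*t/Q = pi*24.0*1.5/211 = 0.536006
A/A0 = exp(-0.536006) = 0.58508

0.58508


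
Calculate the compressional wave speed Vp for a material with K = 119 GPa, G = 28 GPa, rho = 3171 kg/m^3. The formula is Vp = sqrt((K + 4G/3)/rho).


First compute the effective modulus:
K + 4G/3 = 119e9 + 4*28e9/3 = 156333333333.33 Pa
Then divide by density:
156333333333.33 / 3171 = 49300956.5857 Pa/(kg/m^3)
Take the square root:
Vp = sqrt(49300956.5857) = 7021.46 m/s

7021.46


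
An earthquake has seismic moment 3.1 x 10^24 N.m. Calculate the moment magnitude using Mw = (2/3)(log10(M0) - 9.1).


log10(M0) = log10(3.1 x 10^24) = 24.4914
Mw = 2/3 * (24.4914 - 9.1)
= 2/3 * 15.3914
= 10.26

10.26


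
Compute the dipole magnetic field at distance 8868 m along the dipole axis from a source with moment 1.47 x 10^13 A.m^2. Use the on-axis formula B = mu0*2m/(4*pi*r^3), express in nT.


m = 1.47 x 10^13 = 14700000000000 A.m^2
2m = 29400000000000 A.m^2
r^3 = 8868^3 = 697392148032
B = (4pi*10^-7) * 29400000000000 / (4*pi * 697392148032) * 1e9
= 36945129.606216 / 8763688195714.15 * 1e9
= 4215.7056 nT

4215.7056


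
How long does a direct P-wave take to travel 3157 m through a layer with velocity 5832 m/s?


t = x / V
= 3157 / 5832
= 0.5413 s

0.5413


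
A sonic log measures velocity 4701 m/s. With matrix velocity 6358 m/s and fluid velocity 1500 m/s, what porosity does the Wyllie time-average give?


1/V - 1/Vm = 1/4701 - 1/6358 = 5.544e-05
1/Vf - 1/Vm = 1/1500 - 1/6358 = 0.00050938
phi = 5.544e-05 / 0.00050938 = 0.1088

0.1088


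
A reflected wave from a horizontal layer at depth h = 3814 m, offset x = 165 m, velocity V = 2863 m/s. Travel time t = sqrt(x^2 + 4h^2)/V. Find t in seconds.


x^2 + 4h^2 = 165^2 + 4*3814^2 = 27225 + 58186384 = 58213609
sqrt(58213609) = 7629.7843
t = 7629.7843 / 2863 = 2.665 s

2.665


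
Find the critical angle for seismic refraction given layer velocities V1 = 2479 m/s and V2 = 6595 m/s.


V1/V2 = 2479/6595 = 0.375891
theta_c = arcsin(0.375891) = 22.0794 degrees

22.0794


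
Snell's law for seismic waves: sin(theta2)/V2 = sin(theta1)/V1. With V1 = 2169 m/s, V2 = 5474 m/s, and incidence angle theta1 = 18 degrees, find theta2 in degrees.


sin(theta1) = sin(18 deg) = 0.309017
sin(theta2) = V2/V1 * sin(theta1) = 5474/2169 * 0.309017 = 0.77988
theta2 = arcsin(0.77988) = 51.2496 degrees

51.2496


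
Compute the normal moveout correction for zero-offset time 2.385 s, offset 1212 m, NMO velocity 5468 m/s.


x/Vnmo = 1212/5468 = 0.221653
(x/Vnmo)^2 = 0.04913
t0^2 = 5.688225
sqrt(5.688225 + 0.04913) = 2.395278
dt = 2.395278 - 2.385 = 0.010278

0.010278


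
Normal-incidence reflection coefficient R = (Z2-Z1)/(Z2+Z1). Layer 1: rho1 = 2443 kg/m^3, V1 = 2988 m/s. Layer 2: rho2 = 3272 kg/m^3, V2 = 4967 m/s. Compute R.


Z1 = 2443 * 2988 = 7299684
Z2 = 3272 * 4967 = 16252024
R = (16252024 - 7299684) / (16252024 + 7299684) = 8952340 / 23551708 = 0.3801

0.3801


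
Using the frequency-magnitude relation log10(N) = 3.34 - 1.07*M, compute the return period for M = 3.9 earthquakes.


log10(N) = 3.34 - 1.07*3.9 = -0.833
N = 10^-0.833 = 0.146893
T = 1/N = 1/0.146893 = 6.8077 years

6.8077


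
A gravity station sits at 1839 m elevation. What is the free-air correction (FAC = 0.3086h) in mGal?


FAC = 0.3086 * h
= 0.3086 * 1839
= 567.5154 mGal

567.5154


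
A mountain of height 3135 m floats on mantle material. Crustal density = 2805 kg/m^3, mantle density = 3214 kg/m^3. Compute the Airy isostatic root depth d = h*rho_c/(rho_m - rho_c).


rho_m - rho_c = 3214 - 2805 = 409
d = 3135 * 2805 / 409
= 8793675 / 409
= 21500.43 m

21500.43


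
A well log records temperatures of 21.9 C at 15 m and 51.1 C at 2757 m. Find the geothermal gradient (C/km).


dT = 51.1 - 21.9 = 29.2 C
dz = 2757 - 15 = 2742 m
gradient = dT/dz * 1000 = 29.2/2742 * 1000 = 10.6492 C/km

10.6492


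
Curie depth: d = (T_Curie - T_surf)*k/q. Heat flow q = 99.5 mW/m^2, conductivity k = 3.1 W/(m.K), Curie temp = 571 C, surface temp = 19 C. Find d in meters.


T_Curie - T_surf = 571 - 19 = 552 C
Convert q to W/m^2: 99.5 mW/m^2 = 0.0995 W/m^2
d = 552 * 3.1 / 0.0995 = 17197.99 m

17197.99


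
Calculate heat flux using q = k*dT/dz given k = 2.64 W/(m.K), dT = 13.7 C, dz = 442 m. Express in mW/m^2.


q = k * dT / dz * 1000
= 2.64 * 13.7 / 442 * 1000
= 0.081828 * 1000
= 81.8281 mW/m^2

81.8281


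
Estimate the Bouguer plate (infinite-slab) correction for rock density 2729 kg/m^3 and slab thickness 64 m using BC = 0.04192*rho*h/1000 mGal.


BC = 0.04192 * rho * h / 1000
= 0.04192 * 2729 * 64 / 1000
= 7.3216 mGal

7.3216


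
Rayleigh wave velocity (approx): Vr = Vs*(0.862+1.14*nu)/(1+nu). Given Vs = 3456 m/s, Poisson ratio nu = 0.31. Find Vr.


Numerator factor = 0.862 + 1.14*0.31 = 1.2154
Denominator = 1 + 0.31 = 1.31
Vr = 3456 * 1.2154 / 1.31 = 3206.43 m/s

3206.43


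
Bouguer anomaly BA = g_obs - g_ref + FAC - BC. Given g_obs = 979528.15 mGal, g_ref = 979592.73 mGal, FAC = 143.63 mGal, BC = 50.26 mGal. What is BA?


BA = g_obs - g_ref + FAC - BC
= 979528.15 - 979592.73 + 143.63 - 50.26
= 28.79 mGal

28.79


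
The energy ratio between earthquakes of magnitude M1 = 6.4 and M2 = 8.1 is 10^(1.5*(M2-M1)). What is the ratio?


M2 - M1 = 8.1 - 6.4 = 1.7
1.5 * 1.7 = 2.55
ratio = 10^2.55 = 354.81

354.81


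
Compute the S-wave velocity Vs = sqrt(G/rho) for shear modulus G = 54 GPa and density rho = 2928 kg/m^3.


Convert G to Pa: G = 54e9 Pa
Compute G/rho = 54e9 / 2928 = 18442622.9508
Vs = sqrt(18442622.9508) = 4294.49 m/s

4294.49


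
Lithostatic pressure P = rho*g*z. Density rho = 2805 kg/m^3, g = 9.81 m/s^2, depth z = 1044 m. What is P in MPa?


P = rho * g * z / 1e6
= 2805 * 9.81 * 1044 / 1e6
= 28727800.2 / 1e6
= 28.7278 MPa

28.7278


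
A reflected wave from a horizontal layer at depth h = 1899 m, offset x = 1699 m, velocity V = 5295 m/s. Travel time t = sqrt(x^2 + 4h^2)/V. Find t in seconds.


x^2 + 4h^2 = 1699^2 + 4*1899^2 = 2886601 + 14424804 = 17311405
sqrt(17311405) = 4160.6977
t = 4160.6977 / 5295 = 0.7858 s

0.7858


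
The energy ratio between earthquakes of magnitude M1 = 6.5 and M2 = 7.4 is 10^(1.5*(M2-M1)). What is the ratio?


M2 - M1 = 7.4 - 6.5 = 0.9
1.5 * 0.9 = 1.35
ratio = 10^1.35 = 22.39

22.39


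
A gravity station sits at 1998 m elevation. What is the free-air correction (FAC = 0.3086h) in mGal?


FAC = 0.3086 * h
= 0.3086 * 1998
= 616.5828 mGal

616.5828


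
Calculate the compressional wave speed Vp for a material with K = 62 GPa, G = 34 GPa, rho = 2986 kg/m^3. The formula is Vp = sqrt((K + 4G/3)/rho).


First compute the effective modulus:
K + 4G/3 = 62e9 + 4*34e9/3 = 107333333333.33 Pa
Then divide by density:
107333333333.33 / 2986 = 35945523.5544 Pa/(kg/m^3)
Take the square root:
Vp = sqrt(35945523.5544) = 5995.46 m/s

5995.46


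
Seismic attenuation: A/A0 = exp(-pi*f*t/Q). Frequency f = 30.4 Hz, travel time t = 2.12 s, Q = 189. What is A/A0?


pi*f*t/Q = pi*30.4*2.12/189 = 1.071266
A/A0 = exp(-1.071266) = 0.342574

0.342574


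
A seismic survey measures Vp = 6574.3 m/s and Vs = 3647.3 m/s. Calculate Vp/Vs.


Vp/Vs = 6574.3 / 3647.3
= 1.8025

1.8025


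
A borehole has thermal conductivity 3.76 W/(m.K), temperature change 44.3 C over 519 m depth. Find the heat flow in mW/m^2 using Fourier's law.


q = k * dT / dz * 1000
= 3.76 * 44.3 / 519 * 1000
= 0.32094 * 1000
= 320.9403 mW/m^2

320.9403


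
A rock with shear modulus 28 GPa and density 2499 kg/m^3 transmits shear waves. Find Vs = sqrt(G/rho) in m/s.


Convert G to Pa: G = 28e9 Pa
Compute G/rho = 28e9 / 2499 = 11204481.7927
Vs = sqrt(11204481.7927) = 3347.31 m/s

3347.31
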